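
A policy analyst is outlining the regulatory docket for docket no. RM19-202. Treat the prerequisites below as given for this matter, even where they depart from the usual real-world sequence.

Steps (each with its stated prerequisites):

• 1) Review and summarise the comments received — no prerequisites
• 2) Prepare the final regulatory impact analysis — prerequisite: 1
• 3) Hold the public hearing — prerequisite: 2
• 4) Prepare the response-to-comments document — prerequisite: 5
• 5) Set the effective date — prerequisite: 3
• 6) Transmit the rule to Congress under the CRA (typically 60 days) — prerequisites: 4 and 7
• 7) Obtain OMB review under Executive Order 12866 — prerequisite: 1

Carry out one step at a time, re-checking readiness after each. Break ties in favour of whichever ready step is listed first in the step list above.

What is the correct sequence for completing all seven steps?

1 is the only step with nothing outstanding, so it goes first.
Now 2 and 7 have their prerequisites met. 2 is listed earlier, so 2 next.
Ready: 3 and 7. 3 is listed earlier → 3.
Now 5 and 7 have their prerequisites met. 5 is listed earlier, so 5 next.
4 now also ready, so the ready set is {4, 7}; 4 is listed earlier → 4.
7 is the only step now ready → 7.
6 needed 4 and 7, now all done → 6.

1, 2, 3, 5, 4, 7, 6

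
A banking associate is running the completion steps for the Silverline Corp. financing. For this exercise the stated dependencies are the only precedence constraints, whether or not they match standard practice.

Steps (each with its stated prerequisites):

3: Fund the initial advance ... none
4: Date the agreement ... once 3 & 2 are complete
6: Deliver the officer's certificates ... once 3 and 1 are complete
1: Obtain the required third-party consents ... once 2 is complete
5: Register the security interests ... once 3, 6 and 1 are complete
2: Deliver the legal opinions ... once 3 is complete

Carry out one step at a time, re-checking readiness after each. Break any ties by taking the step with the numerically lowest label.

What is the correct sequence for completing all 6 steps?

Only 3 has no prerequisites, so it is first.
Next only 2 has its prerequisites met → 2.
Now 1 and 4 have their prerequisites met. 1 has the earlier label, so 1 next.
6 now also ready, so the ready set is {4, 6}; 4 has the earlier label → 4.
6 is the only step now ready → 6.
5 is the only step now ready → 5.

3, 2, 1, 4, 6, 5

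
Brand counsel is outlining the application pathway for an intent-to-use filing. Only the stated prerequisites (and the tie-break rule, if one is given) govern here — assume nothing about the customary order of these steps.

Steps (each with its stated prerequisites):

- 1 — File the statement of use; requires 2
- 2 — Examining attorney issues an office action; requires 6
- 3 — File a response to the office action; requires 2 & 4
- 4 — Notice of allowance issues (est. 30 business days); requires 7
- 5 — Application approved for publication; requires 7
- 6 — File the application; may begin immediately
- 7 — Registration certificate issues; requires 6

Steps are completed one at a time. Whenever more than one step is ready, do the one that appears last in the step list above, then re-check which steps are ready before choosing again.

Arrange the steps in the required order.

6 is the only step with nothing outstanding, so it goes first.
Now 7 and 2 have their prerequisites met. 7 is listed later, so 7 next.
5 and 4 now also ready, so the ready set is {5, 4, 2}; 5 is listed later → 5.
Ready: 4 and 2. 4 is listed later → 4.
2 needed 6, now all done → 2.
3 and 1 are both available; 3 is listed later → 3.
1 is the only step now ready → 1.

6 → 7 → 5 → 4 → 2 → 3 → 1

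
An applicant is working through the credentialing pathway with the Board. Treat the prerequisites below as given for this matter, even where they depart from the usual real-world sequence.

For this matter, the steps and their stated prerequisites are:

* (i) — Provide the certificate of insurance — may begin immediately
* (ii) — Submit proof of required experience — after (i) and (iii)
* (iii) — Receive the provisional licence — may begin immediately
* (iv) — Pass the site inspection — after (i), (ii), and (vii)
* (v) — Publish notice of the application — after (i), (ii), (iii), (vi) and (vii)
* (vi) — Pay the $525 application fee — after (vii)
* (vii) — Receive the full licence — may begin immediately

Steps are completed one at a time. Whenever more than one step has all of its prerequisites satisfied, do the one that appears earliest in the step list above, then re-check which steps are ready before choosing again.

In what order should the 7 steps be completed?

(i), (iii), (ii), (vii), (iv), (vi), (v)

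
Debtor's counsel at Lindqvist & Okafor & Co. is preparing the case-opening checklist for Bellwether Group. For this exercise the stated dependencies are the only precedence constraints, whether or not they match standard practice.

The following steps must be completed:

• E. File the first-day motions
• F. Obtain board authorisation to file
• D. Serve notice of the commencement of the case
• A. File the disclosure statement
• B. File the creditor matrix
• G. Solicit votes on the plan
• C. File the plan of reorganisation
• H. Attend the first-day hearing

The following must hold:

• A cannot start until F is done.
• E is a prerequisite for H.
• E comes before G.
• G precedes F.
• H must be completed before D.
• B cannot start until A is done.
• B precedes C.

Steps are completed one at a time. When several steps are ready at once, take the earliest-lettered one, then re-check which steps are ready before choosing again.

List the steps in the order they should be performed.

Only E has no prerequisites, so it is first.
Now G and H have their prerequisites met. G has the earlier label, so G next.
F now also ready, so the ready set is {F, H}; F has the earlier label → F.
A now also ready, so the ready set is {A, H}; A has the earlier label → A.
B and H are both available; B has the earlier label → B.
C and H are both available; C has the earlier label → C.
H is the only step now ready → H.
D needed H, now all done → D.

E → G → F → A → B → C → H → D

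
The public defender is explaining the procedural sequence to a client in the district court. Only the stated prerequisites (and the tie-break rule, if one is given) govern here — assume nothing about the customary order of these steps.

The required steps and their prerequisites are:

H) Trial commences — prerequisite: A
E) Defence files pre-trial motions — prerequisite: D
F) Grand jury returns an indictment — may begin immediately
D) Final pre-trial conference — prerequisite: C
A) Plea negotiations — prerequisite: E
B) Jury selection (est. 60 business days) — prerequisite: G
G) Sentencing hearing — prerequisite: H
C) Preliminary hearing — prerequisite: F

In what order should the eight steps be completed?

F, C, D, E, A, H, G, B

Only F has no prerequisites, so it is first.
C needed F, now all done → C.
D needed C, now all done → D.
E needed D, now all done → E.
Next only A has its prerequisites met → A.
H is the only step now ready → H.
G needed H, now all done → G.
B needed G, now all done → B.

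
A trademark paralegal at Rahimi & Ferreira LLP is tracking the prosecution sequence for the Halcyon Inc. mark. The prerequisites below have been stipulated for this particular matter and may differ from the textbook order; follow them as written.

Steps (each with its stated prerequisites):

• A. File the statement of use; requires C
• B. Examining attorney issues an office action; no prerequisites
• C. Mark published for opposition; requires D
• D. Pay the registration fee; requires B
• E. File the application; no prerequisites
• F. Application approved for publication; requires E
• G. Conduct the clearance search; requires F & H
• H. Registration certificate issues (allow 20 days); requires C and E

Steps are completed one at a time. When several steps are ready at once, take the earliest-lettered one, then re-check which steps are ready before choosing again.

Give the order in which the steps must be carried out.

B D C A E F H G

Nothing is required for B and E. B has the earlier label → B first.
D now also ready, so the ready set is {D, E}; D has the earlier label → D.
C now also ready, so the ready set is {C, E}; C has the earlier label → C.
A and E are both available; A has the earlier label → A.
Next only E has its prerequisites met → E.
F and H are both available; F has the earlier label → F.
That leaves H as the only ready step → H.
That leaves G as the only ready step → G.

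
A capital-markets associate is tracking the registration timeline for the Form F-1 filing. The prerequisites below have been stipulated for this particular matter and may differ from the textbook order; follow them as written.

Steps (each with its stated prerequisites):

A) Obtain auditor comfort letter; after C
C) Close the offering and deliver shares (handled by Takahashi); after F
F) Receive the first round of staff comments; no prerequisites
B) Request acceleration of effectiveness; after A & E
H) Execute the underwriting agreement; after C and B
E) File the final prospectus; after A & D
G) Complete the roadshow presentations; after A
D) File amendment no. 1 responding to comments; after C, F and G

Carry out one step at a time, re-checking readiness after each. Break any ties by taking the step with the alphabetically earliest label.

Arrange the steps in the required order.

F, C, A, G, D, E, B, H

Only F has no prerequisites, so it is first.
C needed F, now all done → C.
That leaves A as the only ready step → A.
G needed A, now all done → G.
That leaves D as the only ready step → D.
Next only E has its prerequisites met → E.
B is the only step now ready → B.
That leaves H as the only ready step → H.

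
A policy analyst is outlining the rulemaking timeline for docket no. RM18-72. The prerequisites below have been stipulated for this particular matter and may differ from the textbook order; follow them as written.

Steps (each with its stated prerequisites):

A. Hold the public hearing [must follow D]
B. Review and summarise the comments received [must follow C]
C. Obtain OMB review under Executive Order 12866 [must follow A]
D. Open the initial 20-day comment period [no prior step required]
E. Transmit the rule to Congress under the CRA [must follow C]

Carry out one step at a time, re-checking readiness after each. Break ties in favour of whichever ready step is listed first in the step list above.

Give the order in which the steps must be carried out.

D A C B E

D has no prerequisites → D first.
A is the only step now ready → A.
C needed A, now all done → C.
Ready: B and E. B is listed earlier → B.
Next only E has its prerequisites met → E.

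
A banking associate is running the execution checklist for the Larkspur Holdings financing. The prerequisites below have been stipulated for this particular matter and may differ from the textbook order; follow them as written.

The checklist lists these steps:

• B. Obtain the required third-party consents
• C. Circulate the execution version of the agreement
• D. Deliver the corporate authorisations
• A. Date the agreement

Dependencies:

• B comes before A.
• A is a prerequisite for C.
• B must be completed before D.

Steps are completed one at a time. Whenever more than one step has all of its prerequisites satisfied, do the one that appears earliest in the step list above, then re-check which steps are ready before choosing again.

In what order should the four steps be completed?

B → D → A → C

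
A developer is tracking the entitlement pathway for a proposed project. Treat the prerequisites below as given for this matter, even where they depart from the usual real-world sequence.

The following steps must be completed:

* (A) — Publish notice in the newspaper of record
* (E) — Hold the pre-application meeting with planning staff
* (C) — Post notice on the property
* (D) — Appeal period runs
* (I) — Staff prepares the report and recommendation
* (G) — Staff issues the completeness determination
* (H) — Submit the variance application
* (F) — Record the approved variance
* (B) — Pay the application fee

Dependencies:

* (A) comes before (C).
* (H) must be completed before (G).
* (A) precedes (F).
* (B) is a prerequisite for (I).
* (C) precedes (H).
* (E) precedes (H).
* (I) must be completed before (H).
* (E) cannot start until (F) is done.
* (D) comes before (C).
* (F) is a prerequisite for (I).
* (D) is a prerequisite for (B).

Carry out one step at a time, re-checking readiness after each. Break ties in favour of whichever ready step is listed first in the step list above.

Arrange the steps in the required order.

Nothing is required for (A) and (D). (A) is listed earlier → (A) first.
Now (D) and (F) have their prerequisites met. (D) is listed earlier, so (D) next.
(C), (F) and (B) are all available; (C) is listed earlier → (C).
Now (F) and (B) have their prerequisites met. (F) is listed earlier, so (F) next.
(E) and (B) are both available; (E) is listed earlier → (E).
That leaves (B) as the only ready step → (B).
(I) is the only step now ready → (I).
(H) needed (E), (C) and (I), now all done → (H).
(G) is the only step now ready → (G).

(A), (D), (C), (F), (E), (B), (I), (H), (G)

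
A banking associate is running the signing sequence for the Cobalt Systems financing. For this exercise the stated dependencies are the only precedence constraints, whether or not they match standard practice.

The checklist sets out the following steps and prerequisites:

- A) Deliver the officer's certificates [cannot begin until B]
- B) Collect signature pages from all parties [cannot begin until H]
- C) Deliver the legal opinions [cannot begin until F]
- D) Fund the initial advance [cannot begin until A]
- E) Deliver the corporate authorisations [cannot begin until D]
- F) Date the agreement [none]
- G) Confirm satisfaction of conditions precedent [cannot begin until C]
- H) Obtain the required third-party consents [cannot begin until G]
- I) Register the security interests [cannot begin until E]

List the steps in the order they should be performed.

F C G H B A D E I

F is the only step with nothing outstanding, so it goes first.
C needed F, now all done → C.
G needed C, now all done → G.
H needed G, now all done → H.
B needed H, now all done → B.
A needed B, now all done → A.
D needed A, now all done → D.
That leaves E as the only ready step → E.
That leaves I as the only ready step → I.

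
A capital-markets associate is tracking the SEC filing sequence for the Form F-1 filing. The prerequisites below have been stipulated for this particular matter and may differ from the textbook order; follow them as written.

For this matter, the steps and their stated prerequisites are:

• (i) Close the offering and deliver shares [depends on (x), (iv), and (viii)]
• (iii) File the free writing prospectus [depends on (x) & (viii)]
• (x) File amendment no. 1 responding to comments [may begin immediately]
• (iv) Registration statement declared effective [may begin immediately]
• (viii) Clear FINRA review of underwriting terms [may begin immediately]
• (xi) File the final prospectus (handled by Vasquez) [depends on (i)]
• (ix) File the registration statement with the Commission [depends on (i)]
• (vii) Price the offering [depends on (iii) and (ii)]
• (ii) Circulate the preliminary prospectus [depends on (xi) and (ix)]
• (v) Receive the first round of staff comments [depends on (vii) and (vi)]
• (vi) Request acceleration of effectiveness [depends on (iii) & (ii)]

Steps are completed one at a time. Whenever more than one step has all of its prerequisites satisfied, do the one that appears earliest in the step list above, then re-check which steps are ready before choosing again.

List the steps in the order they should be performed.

(x), (iv), (viii), (i), (iii), (xi), (ix), (ii), (vii), (vi), (v)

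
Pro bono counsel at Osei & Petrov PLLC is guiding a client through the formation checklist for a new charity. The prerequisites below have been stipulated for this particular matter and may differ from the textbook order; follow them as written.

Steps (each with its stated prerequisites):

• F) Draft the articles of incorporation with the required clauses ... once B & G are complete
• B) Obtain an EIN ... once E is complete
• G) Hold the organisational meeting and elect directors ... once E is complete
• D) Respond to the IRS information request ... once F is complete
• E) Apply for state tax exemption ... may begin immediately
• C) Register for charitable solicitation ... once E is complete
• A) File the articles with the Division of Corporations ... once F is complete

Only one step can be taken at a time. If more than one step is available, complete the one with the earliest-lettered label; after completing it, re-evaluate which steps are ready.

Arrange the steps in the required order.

Only E has no prerequisites, so it is first.
Now B, C and G have their prerequisites met. B has the earlier label, so B next.
Now C and G have their prerequisites met. C has the earlier label, so C next.
That leaves G as the only ready step → G.
F needed B and G, now all done → F.
A and D are both available; A has the earlier label → A.
That leaves D as the only ready step → D.

E, B, C, G, F, A, D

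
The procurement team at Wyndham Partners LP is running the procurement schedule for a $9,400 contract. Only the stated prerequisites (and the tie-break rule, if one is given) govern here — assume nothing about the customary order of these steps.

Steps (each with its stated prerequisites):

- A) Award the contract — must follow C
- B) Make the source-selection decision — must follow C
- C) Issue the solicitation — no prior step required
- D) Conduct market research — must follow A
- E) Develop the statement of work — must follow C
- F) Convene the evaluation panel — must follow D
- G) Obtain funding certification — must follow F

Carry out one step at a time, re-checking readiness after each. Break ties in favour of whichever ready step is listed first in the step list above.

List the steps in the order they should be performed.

C, A, B, D, E, F, G

C has no prerequisites → C first.
A, B and E are all available; A is listed earlier → A.
D now also ready, so the ready set is {B, D, E}; B is listed earlier → B.
D and E are both available; D is listed earlier → D.
F now also ready, so the ready set is {E, F}; E is listed earlier → E.
That leaves F as the only ready step → F.
That leaves G as the only ready step → G.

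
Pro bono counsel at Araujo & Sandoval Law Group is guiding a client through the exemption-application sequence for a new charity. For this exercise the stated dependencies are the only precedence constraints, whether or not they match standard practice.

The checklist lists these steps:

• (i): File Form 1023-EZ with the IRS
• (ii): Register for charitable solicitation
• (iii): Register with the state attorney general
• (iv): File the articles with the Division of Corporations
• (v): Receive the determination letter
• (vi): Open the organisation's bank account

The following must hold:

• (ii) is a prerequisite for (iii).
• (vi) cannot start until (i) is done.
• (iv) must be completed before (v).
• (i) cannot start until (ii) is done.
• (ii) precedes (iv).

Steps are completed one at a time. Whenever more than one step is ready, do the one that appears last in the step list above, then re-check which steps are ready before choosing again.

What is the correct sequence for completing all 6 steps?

(ii), (iv), (v), (iii), (i), (vi)

(ii) is the only step with nothing outstanding, so it goes first.
Now (iv), (iii) and (i) have their prerequisites met. (iv) is listed later, so (iv) next.
Now (v), (iii) and (i) have their prerequisites met. (v) is listed later, so (v) next.
(iii) and (i) are both available; (iii) is listed later → (iii).
(i) needed (ii), now all done → (i).
(vi) needed (i), now all done → (vi).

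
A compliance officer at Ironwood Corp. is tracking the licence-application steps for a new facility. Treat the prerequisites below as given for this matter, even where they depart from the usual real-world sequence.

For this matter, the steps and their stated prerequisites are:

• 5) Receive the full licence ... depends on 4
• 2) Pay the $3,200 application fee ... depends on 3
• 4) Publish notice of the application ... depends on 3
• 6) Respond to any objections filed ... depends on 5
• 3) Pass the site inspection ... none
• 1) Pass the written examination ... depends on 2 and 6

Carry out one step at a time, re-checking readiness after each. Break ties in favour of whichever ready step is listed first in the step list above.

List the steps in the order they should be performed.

3 is the only step with nothing outstanding, so it goes first.
Now 2 and 4 have their prerequisites met. 2 is listed earlier, so 2 next.
Next only 4 has its prerequisites met → 4.
5 needed 4, now all done → 5.
That leaves 6 as the only ready step → 6.
1 is the only step now ready → 1.

3 → 2 → 4 → 5 → 6 → 1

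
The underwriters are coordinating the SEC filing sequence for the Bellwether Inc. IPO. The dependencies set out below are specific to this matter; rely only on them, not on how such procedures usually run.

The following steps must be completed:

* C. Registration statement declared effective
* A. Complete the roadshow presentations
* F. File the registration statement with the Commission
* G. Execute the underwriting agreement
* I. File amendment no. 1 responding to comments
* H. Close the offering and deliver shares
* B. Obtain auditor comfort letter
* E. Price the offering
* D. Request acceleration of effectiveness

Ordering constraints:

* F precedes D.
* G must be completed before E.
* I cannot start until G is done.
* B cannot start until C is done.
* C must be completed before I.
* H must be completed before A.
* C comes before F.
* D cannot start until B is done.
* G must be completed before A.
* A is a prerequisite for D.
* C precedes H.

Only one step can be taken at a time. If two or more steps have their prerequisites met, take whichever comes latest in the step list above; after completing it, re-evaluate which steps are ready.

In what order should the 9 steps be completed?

G, E, C, B, H, I, F, A, D

G and C have no prerequisites; G is listed later, so G is first.
Ready: E and C. E is listed later → E.
Next only C has its prerequisites met → C.
Now B, H, I and F have their prerequisites met. B is listed later, so B next.
Ready: H, I and F. H is listed later → H.
I, F and A are all available; I is listed later → I.
F and A are both available; F is listed later → F.
That leaves A as the only ready step → A.
Next only D has its prerequisites met → D.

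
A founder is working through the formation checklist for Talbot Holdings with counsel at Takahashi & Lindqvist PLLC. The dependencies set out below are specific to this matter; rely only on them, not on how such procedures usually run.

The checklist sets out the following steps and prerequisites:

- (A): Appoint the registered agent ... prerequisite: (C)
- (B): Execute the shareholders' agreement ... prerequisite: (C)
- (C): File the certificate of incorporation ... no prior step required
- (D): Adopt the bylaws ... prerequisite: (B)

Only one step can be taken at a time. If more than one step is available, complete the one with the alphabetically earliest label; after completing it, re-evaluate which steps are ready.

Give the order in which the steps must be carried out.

(C) is the only step with nothing outstanding, so it goes first.
Ready: (A) and (B). (A) has the earlier label → (A).
Next only (B) has its prerequisites met → (B).
Next only (D) has its prerequisites met → (D).

(C) → (A) → (B) → (D)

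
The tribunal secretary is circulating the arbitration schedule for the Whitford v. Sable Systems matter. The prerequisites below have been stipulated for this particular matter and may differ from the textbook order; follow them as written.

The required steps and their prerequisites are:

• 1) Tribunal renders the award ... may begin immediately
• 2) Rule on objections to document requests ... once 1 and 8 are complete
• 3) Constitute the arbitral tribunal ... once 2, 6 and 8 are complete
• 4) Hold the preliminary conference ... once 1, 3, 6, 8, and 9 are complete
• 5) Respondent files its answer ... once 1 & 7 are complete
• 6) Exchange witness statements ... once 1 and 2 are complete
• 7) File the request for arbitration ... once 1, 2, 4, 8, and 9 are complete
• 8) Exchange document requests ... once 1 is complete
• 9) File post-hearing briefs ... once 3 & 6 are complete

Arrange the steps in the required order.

1, 8, 2, 6, 3, 9, 4, 7, 5

1 has no prerequisites → 1 first.
8 needed 1, now all done → 8.
2 needed 1 and 8, now all done → 2.
6 is the only step now ready → 6.
That leaves 3 as the only ready step → 3.
That leaves 9 as the only ready step → 9.
4 needed 1, 3, 6, 8 and 9, now all done → 4.
That leaves 7 as the only ready step → 7.
Next only 5 has its prerequisites met → 5.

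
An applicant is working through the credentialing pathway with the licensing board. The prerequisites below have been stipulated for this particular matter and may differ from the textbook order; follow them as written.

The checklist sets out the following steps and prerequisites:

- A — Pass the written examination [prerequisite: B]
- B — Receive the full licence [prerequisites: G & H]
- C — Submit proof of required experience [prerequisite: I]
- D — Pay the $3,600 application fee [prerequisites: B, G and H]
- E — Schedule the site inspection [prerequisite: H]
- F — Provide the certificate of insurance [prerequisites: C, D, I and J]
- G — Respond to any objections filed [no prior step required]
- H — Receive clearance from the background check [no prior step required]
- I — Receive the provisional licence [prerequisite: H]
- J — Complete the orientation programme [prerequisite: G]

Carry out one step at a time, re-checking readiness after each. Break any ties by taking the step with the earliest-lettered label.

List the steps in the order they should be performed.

G → H → B → A → D → E → I → C → J → F

G and H have no prerequisites; G has the earlier label, so G is first.
Now H and J have their prerequisites met. H has the earlier label, so H next.
B, E and I now also ready, so the ready set is {B, E, I, J}; B has the earlier label → B.
A and D now also ready, so the ready set is {A, D, E, I, J}; A has the earlier label → A.
Ready: D, E, I and J. D has the earlier label → D.
Ready: E, I and J. E has the earlier label → E.
Now I and J have their prerequisites met. I has the earlier label, so I next.
C now also ready, so the ready set is {C, J}; C has the earlier label → C.
Next only J has its prerequisites met → J.
Next only F has its prerequisites met → F.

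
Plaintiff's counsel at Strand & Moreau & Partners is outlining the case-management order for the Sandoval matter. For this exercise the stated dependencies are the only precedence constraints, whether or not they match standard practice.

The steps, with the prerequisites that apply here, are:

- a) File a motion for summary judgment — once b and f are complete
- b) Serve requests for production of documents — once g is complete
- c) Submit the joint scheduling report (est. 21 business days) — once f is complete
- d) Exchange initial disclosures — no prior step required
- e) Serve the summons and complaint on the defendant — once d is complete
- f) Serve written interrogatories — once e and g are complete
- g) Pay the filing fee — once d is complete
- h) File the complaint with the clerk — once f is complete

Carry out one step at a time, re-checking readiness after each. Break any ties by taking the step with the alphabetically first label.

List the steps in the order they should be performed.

d → e → g → b → f → a → c → h

Only d has no prerequisites, so it is first.
Ready: e and g. e has the earlier label → e.
g needed d, now all done → g.
Now b and f have their prerequisites met. b has the earlier label, so b next.
That leaves f as the only ready step → f.
Now a, c and h have their prerequisites met. a has the earlier label, so a next.
Ready: c and h. c has the earlier label → c.
Next only h has its prerequisites met → h.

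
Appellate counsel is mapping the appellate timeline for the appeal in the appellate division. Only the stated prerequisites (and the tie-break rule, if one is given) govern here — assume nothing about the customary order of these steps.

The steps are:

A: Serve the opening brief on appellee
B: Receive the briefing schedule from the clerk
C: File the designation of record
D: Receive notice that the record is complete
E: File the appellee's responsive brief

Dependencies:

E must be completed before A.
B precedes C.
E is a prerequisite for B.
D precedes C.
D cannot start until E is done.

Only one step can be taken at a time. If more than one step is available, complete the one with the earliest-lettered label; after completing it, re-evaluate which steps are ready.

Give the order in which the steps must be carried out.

E has no prerequisites → E first.
Now A, B and D have their prerequisites met. A has the earlier label, so A next.
Ready: B and D. B has the earlier label → B.
D needed E, now all done → D.
That leaves C as the only ready step → C.

E, A, B, D, C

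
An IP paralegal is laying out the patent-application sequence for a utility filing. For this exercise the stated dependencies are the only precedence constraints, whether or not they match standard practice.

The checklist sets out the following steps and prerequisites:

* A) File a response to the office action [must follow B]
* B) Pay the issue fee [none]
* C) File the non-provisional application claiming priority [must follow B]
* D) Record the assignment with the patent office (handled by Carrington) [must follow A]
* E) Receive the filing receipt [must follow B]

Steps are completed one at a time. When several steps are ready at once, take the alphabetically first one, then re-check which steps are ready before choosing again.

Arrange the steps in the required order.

B → A → C → D → E

B has no prerequisites → B first.
Ready: A, C and E. A has the earlier label → A.
D now also ready, so the ready set is {C, D, E}; C has the earlier label → C.
Now D and E have their prerequisites met. D has the earlier label, so D next.
E needed B, now all done → E.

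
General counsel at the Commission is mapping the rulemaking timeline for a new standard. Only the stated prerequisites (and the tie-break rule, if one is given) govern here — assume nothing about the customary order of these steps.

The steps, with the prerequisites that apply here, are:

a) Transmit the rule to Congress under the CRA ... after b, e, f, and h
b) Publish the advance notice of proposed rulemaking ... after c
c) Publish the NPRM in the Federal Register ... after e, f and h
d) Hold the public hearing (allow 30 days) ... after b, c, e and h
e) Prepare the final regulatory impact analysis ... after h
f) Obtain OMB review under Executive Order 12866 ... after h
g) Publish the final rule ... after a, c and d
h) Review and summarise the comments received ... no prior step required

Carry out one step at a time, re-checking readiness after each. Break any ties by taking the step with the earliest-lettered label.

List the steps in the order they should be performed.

h has no prerequisites → h first.
e and f are both available; e has the earlier label → e.
f needed h, now all done → f.
Next only c has its prerequisites met → c.
b needed c, now all done → b.
Ready: a and d. a has the earlier label → a.
Next only d has its prerequisites met → d.
g needed a, c and d, now all done → g.

h → e → f → c → b → a → d → g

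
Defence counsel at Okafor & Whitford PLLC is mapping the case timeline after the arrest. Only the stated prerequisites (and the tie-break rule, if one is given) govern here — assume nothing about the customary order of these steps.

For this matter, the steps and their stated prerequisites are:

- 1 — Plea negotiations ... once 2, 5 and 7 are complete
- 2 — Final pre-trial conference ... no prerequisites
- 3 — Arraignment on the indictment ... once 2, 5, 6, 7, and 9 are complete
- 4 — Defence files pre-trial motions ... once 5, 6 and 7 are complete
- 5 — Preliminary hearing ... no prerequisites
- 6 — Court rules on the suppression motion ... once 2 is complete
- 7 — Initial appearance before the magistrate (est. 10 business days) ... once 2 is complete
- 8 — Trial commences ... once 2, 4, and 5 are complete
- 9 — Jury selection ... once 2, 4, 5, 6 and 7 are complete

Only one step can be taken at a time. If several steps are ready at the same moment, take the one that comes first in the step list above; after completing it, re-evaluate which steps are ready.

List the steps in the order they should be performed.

2, 5, 6, 7, 1, 4, 8, 9, 3

Nothing is required for 2 and 5. 2 is listed earlier → 2 first.
6 and 7 now also ready, so the ready set is {5, 6, 7}; 5 is listed earlier → 5.
Ready: 6 and 7. 6 is listed earlier → 6.
Next only 7 has its prerequisites met → 7.
1 and 4 are both available; 1 is listed earlier → 1.
4 is the only step now ready → 4.
Now 8 and 9 have their prerequisites met. 8 is listed earlier, so 8 next.
9 needed 2, 4, 5, 6 and 7, now all done → 9.
3 needed 2, 5, 6, 7 and 9, now all done → 3.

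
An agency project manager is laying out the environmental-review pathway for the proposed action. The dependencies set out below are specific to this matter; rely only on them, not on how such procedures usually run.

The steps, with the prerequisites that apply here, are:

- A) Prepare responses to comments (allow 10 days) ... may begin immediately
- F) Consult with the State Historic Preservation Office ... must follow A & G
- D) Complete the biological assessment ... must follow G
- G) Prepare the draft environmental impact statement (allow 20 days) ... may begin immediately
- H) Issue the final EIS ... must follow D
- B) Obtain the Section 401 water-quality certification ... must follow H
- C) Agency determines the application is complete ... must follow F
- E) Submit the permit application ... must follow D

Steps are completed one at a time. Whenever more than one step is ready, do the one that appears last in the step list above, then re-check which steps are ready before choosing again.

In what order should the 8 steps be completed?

G → D → E → H → B → A → F → C

G and A have no prerequisites; G is listed later, so G is first.
D now also ready, so the ready set is {D, A}; D is listed later → D.
E, H and A are all available; E is listed later → E.
Now H and A have their prerequisites met. H is listed later, so H next.
Ready: B and A. B is listed later → B.
That leaves A as the only ready step → A.
F needed G and A, now all done → F.
That leaves C as the only ready step → C.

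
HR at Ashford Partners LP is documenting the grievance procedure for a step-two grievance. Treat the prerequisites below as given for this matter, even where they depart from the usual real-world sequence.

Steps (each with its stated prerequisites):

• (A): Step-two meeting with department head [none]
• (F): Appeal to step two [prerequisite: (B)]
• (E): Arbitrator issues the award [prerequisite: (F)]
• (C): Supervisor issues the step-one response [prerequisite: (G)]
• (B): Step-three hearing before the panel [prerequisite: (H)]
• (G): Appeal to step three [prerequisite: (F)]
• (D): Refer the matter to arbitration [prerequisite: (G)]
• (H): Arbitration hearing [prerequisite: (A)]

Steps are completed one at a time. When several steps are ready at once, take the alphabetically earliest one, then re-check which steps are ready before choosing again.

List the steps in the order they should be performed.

(A) → (H) → (B) → (F) → (E) → (G) → (C) → (D)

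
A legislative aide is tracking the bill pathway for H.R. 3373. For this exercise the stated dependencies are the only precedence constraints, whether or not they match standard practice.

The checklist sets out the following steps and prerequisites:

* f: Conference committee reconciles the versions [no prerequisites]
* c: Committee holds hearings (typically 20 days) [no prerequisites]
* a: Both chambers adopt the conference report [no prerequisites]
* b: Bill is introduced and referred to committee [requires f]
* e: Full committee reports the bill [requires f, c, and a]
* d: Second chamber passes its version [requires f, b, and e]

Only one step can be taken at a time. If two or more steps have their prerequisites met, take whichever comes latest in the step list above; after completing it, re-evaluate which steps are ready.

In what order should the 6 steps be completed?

a → c → f → e → b → d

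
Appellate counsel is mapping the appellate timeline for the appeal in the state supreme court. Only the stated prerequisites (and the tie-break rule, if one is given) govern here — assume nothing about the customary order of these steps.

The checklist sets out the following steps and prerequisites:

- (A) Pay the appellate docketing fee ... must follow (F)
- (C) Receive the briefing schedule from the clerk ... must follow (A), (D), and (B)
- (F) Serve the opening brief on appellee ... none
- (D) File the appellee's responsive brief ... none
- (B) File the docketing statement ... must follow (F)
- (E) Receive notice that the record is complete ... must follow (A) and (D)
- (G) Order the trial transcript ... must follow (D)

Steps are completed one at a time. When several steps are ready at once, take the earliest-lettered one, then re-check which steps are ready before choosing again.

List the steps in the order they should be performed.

(D) and (F) have no prerequisites; (D) has the earlier label, so (D) is first.
(F) and (G) are both available; (F) has the earlier label → (F).
Now (A), (B) and (G) have their prerequisites met. (A) has the earlier label, so (A) next.
Ready: (B), (E) and (G). (B) has the earlier label → (B).
(C) now also ready, so the ready set is {(C), (E), (G)}; (C) has the earlier label → (C).
(E) and (G) are both available; (E) has the earlier label → (E).
Next only (G) has its prerequisites met → (G).

(D), (F), (A), (B), (C), (E), (G)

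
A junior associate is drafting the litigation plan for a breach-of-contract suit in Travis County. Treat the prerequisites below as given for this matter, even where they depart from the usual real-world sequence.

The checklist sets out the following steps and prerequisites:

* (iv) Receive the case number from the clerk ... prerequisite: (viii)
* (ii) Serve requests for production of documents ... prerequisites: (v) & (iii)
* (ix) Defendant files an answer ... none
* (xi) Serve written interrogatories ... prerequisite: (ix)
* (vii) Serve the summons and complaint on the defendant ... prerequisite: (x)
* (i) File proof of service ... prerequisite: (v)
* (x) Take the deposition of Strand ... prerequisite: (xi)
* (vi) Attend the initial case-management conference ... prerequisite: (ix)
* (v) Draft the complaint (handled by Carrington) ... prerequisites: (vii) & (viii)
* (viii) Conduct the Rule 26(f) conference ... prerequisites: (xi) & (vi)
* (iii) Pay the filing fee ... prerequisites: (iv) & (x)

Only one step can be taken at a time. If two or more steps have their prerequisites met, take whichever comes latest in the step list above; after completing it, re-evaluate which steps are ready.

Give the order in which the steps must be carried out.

(ix) (vi) (xi) (viii) (x) (vii) (v) (i) (iv) (iii) (ii)

(ix) is the only step with nothing outstanding, so it goes first.
(vi) and (xi) are both available; (vi) is listed later → (vi).
(xi) needed (ix), now all done → (xi).
Ready: (viii) and (x). (viii) is listed later → (viii).
(x) and (iv) are both available; (x) is listed later → (x).
(vii) now also ready, so the ready set is {(vii), (iv)}; (vii) is listed later → (vii).
(v) now also ready, so the ready set is {(v), (iv)}; (v) is listed later → (v).
Ready: (i) and (iv). (i) is listed later → (i).
(iv) is the only step now ready → (iv).
(iii) is the only step now ready → (iii).
That leaves (ii) as the only ready step → (ii).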